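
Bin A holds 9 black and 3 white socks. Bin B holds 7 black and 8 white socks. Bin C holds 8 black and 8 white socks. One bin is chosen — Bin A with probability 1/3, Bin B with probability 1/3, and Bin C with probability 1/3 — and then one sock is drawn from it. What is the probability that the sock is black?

From Bin A: P(black) = 9/12.
From Bin B: P(black) = 7/15.
From Bin C: P(black) = 8/16.
Total probability = (1/3)(9/12) + (1/3)(7/15) + (1/3)(8/16) = 103/180.

103/180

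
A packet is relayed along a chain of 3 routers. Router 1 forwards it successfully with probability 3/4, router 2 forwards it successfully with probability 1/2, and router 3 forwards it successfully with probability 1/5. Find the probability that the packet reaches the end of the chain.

3/40

Each stage is reached only if all earlier stages succeed, so
P = 3/4 × 1/2 × 1/5 = 3/40.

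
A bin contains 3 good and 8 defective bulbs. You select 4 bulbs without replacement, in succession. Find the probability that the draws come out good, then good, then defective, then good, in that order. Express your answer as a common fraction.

1/165

Multiply the probability of each draw given the previous ones:
P = 3/11 × 2/10 × 8/9 × 1/8 = 48/7920 = 1/165.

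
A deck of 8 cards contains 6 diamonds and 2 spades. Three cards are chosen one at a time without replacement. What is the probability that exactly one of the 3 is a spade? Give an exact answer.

15/28

One ordering (a spade drawn first) has probability 2/8 × 6/7 × 5/6 = 60/336 = 5/28.
There are C(3,1) = 3 such orderings, each equally likely, so P = 3 × 5/28 = 15/28.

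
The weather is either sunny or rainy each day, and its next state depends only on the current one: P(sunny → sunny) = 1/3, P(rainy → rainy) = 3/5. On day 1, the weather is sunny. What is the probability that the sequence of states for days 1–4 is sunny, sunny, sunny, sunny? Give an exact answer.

Day 1 is given. For each transition, use the conditional probability from the current state:
P(sunny | sunny) = 1/3; P(sunny | sunny) = 1/3; P(sunny | sunny) = 1/3.
P = 1/3 × 1/3 × 1/3 = 1/27.

1/27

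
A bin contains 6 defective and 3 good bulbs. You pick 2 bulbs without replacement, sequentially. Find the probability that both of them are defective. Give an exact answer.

5/12

P = 6/9 × 5/8 = 30/72 = 5/12.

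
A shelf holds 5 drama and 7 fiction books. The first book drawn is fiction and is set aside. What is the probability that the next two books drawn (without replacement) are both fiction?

3/11

After the first draw, 6 of the remaining 11 books are fiction.
P = 6/11 × 5/10 = 30/110 = 3/11.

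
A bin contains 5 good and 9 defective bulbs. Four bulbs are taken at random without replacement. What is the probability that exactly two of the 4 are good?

360/1001

One ordering (good drawn first) has probability 5/14 × 4/13 × 9/12 × 8/11 = 1440/24024 = 60/1001.
There are C(4,2) = 6 such orderings, each equally likely, so P = 6 × 60/1001 = 360/1001.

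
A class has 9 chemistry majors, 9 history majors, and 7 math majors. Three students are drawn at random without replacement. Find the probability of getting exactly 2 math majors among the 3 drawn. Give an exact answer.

189/1150

One ordering (math majors drawn first) has probability 7/25 × 6/24 × 18/23 = 756/13800 = 63/1150.
There are C(3,2) = 3 such orderings, each equally likely, so P = 3 × 63/1150 = 189/1150.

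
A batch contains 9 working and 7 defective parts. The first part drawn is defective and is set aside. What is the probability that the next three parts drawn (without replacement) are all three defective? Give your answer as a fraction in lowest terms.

With the first part removed, 6 defective remain out of 15.
P = 6/15 × 5/14 × 4/13 = 120/2730 = 4/91.

4/91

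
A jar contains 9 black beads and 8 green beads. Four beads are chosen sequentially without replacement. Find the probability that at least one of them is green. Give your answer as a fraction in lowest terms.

161/170

P(no green) = 9/17 × 8/16 × 7/15 × 6/14 = 3024/57120 = 9/170.
P(at least one) = 1 − 9/170 = 161/170.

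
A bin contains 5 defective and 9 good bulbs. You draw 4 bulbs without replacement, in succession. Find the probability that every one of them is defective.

P = 5/14 × 4/13 × 3/12 × 2/11 = 120/24024 = 5/1001.

5/1001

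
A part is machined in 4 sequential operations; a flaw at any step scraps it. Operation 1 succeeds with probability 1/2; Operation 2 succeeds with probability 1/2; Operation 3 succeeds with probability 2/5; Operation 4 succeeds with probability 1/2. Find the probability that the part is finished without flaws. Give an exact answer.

Each stage is reached only if all earlier stages succeed, so
P = 1/2 × 1/2 × 2/5 × 1/2 = 2/40 = 1/20.

1/20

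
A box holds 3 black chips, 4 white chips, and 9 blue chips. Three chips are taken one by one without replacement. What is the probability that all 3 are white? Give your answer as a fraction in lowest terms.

1/140

P(every draw is white) = 4/16 × 3/15 × 2/14 = 24/3360 = 1/140.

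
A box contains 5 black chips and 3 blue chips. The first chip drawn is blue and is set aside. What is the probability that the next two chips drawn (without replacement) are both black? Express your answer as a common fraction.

With the first chip removed, 5 black remain out of 7.
P = 5/7 × 4/6 = 20/42 = 10/21.

10/21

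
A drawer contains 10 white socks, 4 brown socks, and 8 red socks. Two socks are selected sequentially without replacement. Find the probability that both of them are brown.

2/77

P(all brown) = 4/22 × 3/21 = 12/462 = 2/77.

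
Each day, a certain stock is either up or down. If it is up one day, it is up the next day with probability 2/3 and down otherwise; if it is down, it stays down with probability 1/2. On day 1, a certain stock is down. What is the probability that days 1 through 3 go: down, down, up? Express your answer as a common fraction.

1/4

Day 1 is given. For each transition, use the conditional probability from the current state:
P(down | down) = 1/2; P(up | down) = 1/2.
P = 1/2 × 1/2 = 1/4.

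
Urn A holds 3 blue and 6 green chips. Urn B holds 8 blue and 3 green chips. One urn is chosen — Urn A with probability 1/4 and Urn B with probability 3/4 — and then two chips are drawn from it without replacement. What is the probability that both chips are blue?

1063/2640

From Urn A: P(both blue) = (3/9)(2/8) = 1/12.
From Urn B: P(both blue) = (8/11)(7/10) = 28/55.
Total probability = (1/4)(1/12) + (3/4)(28/55) = 1063/2640.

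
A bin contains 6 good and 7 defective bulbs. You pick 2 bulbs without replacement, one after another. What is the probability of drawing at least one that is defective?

P(no defective) = 6/13 × 5/12 = 30/156 = 5/26.
P(at least one) = 1 − 5/26 = 21/26.

21/26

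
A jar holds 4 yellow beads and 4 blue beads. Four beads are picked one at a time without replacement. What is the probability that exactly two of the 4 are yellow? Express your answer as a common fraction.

One ordering (yellow drawn first) has probability 4/8 × 3/7 × 4/6 × 3/5 = 144/1680 = 3/35.
There are C(4,2) = 6 such orderings, each equally likely, so P = 6 × 3/35 = 18/35.

18/35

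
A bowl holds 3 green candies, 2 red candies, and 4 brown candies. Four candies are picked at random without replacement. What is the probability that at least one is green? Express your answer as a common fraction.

37/42

P(no green) = 6/9 × 5/8 × 4/7 × 3/6 = 360/3024 = 5/42.
P(at least one) = 1 − 5/42 = 37/42.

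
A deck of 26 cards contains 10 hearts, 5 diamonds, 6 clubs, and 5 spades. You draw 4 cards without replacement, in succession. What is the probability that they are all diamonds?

P(every draw is a diamond) = 5/26 × 4/25 × 3/24 × 2/23 = 120/358800 = 1/2990.

1/2990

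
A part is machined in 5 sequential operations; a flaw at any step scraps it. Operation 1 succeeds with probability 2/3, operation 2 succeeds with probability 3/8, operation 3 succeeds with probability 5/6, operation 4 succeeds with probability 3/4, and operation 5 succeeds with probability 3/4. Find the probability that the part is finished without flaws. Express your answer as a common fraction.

Multiplying along the chain,
P = 2/3 × 3/8 × 5/6 × 3/4 × 3/4 = 270/2304 = 15/128.

15/128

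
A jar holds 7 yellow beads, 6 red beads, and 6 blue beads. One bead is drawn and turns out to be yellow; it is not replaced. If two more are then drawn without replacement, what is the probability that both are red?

After the first draw, 6 of the remaining 18 beads are red.
P = 6/18 × 5/17 = 30/306 = 5/51.

5/51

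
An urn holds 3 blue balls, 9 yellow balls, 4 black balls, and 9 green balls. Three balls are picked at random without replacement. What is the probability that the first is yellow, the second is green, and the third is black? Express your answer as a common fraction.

27/1150

Each draw changes the counts, so multiply the conditional probabilities along the sequence:
P = 9/25 × 9/24 × 4/23 = 324/13800 = 27/1150.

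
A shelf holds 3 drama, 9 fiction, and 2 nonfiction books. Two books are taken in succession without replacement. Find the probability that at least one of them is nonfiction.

25/91

P(no nonfiction) = 12/14 × 11/13 = 132/182 = 66/91.
P(at least one) = 1 − 66/91 = 25/91.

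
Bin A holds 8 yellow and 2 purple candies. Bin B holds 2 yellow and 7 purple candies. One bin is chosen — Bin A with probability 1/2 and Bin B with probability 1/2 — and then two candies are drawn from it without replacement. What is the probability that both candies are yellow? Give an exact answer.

13/40

From Bin A: P(both yellow) = (8/10)(7/9) = 28/45.
From Bin B: P(both yellow) = (2/9)(1/8) = 1/36.
Total probability = (1/2)(28/45) + (1/2)(1/36) = 13/40.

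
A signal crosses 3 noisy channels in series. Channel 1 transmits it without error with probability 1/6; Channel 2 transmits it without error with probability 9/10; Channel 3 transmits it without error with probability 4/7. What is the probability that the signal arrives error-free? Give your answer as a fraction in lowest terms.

Each stage is reached only if all earlier stages succeed, so
P = 1/6 × 9/10 × 4/7 = 36/420 = 3/35.

3/35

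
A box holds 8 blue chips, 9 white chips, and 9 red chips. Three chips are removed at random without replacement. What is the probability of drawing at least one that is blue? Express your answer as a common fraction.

223/325

P(no blue) = 18/26 × 17/25 × 16/24 = 4896/15600 = 102/325.
P(at least one) = 1 − 102/325 = 223/325.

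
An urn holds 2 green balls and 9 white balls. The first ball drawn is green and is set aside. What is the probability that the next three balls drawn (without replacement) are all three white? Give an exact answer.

7/10

With the first ball removed, 9 white remain out of 10.
P = 9/10 × 8/9 × 7/8 = 504/720 = 7/10.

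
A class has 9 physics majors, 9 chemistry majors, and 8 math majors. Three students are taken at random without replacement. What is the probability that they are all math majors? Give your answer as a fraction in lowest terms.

7/325

P(every draw is a math major) = 8/26 × 7/25 × 6/24 = 336/15600 = 7/325.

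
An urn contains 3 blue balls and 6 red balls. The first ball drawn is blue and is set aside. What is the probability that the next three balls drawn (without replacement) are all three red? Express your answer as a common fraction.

With the first ball removed, 6 red remain out of 8.
P = 6/8 × 5/7 × 4/6 = 120/336 = 5/14.

5/14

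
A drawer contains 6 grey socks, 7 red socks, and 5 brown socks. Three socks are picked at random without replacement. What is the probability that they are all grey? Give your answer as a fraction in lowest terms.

P(all grey) = 6/18 × 5/17 × 4/16 = 120/4896 = 5/204.

5/204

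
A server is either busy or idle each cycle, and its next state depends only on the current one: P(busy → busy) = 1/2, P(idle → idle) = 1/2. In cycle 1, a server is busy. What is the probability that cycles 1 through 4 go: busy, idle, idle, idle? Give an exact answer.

Cycle 1 is given. For each transition, use the conditional probability from the current state:
P(idle | busy) = 1/2; P(idle | idle) = 1/2; P(idle | idle) = 1/2.
P = 1/2 × 1/2 × 1/2 = 1/8.

1/8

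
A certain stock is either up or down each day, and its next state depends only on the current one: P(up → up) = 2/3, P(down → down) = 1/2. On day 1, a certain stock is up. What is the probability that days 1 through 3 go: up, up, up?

4/9

Day 1 is given. For each transition, use the conditional probability from the current state:
P(up | up) = 2/3; P(up | up) = 2/3.
P = 2/3 × 2/3 = 4/9.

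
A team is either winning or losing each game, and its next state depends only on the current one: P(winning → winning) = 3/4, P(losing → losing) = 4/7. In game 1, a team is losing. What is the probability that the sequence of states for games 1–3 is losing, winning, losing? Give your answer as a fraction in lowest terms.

Game 1 is given. For each transition, use the conditional probability from the current state:
P(winning | losing) = 3/7; P(losing | winning) = 1/4.
P = 3/7 × 1/4 = 3/28.

3/28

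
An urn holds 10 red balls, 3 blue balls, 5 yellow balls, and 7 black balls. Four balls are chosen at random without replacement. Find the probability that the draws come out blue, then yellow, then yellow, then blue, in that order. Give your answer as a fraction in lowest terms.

1/2530

Multiply the probability of each draw given the previous ones:
P = 3/25 × 5/24 × 4/23 × 2/22 = 120/303600 = 1/2530.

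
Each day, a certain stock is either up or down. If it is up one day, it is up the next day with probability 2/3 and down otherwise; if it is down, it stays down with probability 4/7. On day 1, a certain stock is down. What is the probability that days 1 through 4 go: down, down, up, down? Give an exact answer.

Day 1 is given. For each transition, use the conditional probability from the current state:
P(down | down) = 4/7; P(up | down) = 3/7; P(down | up) = 1/3.
P = 4/7 × 3/7 × 1/3 = 12/147 = 4/49.

4/49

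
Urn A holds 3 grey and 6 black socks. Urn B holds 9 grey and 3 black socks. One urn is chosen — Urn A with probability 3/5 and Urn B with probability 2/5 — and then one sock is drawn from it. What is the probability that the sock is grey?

From Urn A: P(grey) = 3/9.
From Urn B: P(grey) = 9/12.
Total probability = (3/5)(3/9) + (2/5)(9/12) = 1/2.

1/2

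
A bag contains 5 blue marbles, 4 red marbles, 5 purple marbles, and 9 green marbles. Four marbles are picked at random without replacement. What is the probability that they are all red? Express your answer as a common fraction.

P(every draw is red) = 4/23 × 3/22 × 2/21 × 1/20 = 24/212520 = 1/8855.

1/8855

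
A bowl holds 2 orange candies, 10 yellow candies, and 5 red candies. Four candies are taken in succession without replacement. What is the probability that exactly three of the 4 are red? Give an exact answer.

One ordering (red drawn first) has probability 5/17 × 4/16 × 3/15 × 12/14 = 720/57120 = 3/238.
There are C(4,3) = 4 such orderings, each equally likely, so P = 4 × 3/238 = 6/119.

6/119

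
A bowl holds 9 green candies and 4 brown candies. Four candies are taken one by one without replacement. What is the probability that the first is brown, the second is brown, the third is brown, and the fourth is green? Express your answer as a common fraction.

Each draw changes the counts, so multiply the conditional probabilities along the sequence:
P = 4/13 × 3/12 × 2/11 × 9/10 = 216/17160 = 9/715.

9/715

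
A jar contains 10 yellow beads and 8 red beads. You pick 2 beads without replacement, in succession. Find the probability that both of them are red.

28/153

P(all red) = 8/18 × 7/17 = 56/306 = 28/153.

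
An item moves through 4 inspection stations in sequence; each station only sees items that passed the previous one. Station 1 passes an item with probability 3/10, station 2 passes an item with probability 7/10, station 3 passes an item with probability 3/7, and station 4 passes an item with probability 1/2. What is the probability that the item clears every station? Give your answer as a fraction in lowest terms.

Multiplying along the chain,
P = 3/10 × 7/10 × 3/7 × 1/2 = 63/1400 = 9/200.

9/200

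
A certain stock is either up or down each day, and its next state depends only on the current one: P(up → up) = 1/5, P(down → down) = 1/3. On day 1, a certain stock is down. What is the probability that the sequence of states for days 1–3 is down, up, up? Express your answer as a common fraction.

Day 1 is given. For each transition, use the conditional probability from the current state:
P(up | down) = 2/3; P(up | up) = 1/5.
P = 2/3 × 1/5 = 2/15.

2/15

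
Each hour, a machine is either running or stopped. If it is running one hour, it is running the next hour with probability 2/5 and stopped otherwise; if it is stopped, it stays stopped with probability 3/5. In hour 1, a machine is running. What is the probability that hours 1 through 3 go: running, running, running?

4/25

Hour 1 is given. For each transition, use the conditional probability from the current state:
P(running | running) = 2/5; P(running | running) = 2/5.
P = 2/5 × 2/5 = 4/25.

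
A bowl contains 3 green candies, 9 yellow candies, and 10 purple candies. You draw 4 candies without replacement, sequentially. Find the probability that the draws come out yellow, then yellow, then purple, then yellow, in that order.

6/209

Chain rule:
P = 9/22 × 8/21 × 10/20 × 7/19 = 5040/175560 = 6/209.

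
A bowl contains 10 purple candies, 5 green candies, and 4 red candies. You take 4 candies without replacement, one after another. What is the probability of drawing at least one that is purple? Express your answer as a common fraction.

P(no purple) = 9/19 × 8/18 × 7/17 × 6/16 = 3024/93024 = 21/646.
P(at least one) = 1 − 21/646 = 625/646.

625/646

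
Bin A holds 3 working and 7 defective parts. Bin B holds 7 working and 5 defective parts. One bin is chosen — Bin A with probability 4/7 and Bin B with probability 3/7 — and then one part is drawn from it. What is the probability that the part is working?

From Bin A: P(working) = 3/10.
From Bin B: P(working) = 7/12.
Total probability = (4/7)(3/10) + (3/7)(7/12) = 59/140.

59/140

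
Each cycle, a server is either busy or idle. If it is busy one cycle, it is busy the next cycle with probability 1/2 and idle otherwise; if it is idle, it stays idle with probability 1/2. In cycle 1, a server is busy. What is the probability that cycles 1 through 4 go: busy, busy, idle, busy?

Cycle 1 is given. For each transition, use the conditional probability from the current state:
P(busy | busy) = 1/2; P(idle | busy) = 1/2; P(busy | idle) = 1/2.
P = 1/2 × 1/2 × 1/2 = 1/8.

1/8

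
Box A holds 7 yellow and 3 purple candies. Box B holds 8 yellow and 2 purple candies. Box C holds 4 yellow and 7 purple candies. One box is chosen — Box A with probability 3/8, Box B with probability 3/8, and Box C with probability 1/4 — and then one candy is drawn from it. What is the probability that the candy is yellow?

115/176

From Box A: P(yellow) = 7/10.
From Box B: P(yellow) = 8/10.
From Box C: P(yellow) = 4/11.
Total probability = (3/8)(7/10) + (3/8)(8/10) + (1/4)(4/11) = 115/176.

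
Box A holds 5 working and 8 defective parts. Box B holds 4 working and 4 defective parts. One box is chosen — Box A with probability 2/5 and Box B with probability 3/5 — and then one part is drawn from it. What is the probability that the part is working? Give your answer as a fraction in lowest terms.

59/130

From Box A: P(working) = 5/13.
From Box B: P(working) = 4/8.
Total probability = (2/5)(5/13) + (3/5)(4/8) = 59/130.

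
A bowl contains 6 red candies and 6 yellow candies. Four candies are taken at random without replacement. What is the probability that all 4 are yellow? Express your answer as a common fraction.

P(all yellow) = 6/12 × 5/11 × 4/10 × 3/9 = 360/11880 = 1/33.

1/33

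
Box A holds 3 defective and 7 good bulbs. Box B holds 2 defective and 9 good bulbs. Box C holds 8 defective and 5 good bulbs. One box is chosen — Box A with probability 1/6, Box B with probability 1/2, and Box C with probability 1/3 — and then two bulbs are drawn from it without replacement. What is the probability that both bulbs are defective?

From Box A: P(both defective) = (3/10)(2/9) = 1/15.
From Box B: P(both defective) = (2/11)(1/10) = 1/55.
From Box C: P(both defective) = (8/13)(7/12) = 14/39.
Total probability = (1/6)(1/15) + (1/2)(1/55) + (1/3)(14/39) = 20/143.

20/143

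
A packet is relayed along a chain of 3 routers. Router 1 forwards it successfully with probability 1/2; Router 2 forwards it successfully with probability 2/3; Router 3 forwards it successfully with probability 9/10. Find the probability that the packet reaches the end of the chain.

Each stage is reached only if all earlier stages succeed, so
P = 1/2 × 2/3 × 9/10 = 18/60 = 3/10.

3/10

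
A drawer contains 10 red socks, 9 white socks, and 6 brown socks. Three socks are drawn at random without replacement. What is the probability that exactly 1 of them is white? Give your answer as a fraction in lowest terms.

One ordering (white drawn first) has probability 9/25 × 16/24 × 15/23 = 2160/13800 = 18/115.
There are C(3,1) = 3 such orderings, each equally likely, so P = 3 × 18/115 = 54/115.

54/115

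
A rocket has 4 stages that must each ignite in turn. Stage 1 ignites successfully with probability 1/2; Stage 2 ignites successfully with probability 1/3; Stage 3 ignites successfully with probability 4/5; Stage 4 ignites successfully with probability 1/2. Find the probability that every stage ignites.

Each stage is reached only if all earlier stages succeed, so
P = 1/2 × 1/3 × 4/5 × 1/2 = 4/60 = 1/15.

1/15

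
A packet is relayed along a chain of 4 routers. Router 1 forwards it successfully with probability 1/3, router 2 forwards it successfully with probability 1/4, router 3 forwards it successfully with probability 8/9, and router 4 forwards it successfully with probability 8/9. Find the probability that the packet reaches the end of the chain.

16/243

Each stage is reached only if all earlier stages succeed, so
P = 1/3 × 1/4 × 8/9 × 8/9 = 64/972 = 16/243.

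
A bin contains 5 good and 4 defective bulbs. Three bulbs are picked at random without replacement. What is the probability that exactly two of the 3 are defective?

5/14

One ordering (defective drawn first) has probability 4/9 × 3/8 × 5/7 = 60/504 = 5/42.
There are C(3,2) = 3 such orderings, each equally likely, so P = 3 × 5/42 = 5/14.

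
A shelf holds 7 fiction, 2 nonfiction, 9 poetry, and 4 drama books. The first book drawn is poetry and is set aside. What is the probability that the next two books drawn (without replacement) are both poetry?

After the first draw, 8 of the remaining 21 books are poetry.
P = 8/21 × 7/20 = 56/420 = 2/15.

2/15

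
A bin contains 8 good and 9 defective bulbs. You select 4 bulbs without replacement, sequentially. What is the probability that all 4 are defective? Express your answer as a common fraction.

P = 9/17 × 8/16 × 7/15 × 6/14 = 3024/57120 = 9/170.

9/170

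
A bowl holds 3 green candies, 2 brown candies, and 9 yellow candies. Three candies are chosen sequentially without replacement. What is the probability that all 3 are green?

1/364

P(every draw is green) = 3/14 × 2/13 × 1/12 = 6/2184 = 1/364.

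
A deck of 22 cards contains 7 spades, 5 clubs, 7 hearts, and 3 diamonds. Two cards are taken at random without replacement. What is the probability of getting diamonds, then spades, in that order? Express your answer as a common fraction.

1/22

Chain rule:
P = 3/22 × 7/21 = 21/462 = 1/22.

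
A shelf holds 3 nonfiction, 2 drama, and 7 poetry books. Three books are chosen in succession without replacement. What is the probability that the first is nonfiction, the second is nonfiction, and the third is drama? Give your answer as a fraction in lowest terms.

Chain rule:
P = 3/12 × 2/11 × 2/10 = 12/1320 = 1/110.

1/110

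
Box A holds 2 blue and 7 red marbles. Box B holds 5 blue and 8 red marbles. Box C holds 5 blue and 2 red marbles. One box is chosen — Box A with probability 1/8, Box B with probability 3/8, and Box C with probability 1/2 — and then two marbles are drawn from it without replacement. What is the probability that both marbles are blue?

From Box A: P(both blue) = (2/9)(1/8) = 1/36.
From Box B: P(both blue) = (5/13)(4/12) = 5/39.
From Box C: P(both blue) = (5/7)(4/6) = 10/21.
Total probability = (1/8)(1/36) + (3/8)(5/39) + (1/2)(10/21) = 7591/26208.

7591/26208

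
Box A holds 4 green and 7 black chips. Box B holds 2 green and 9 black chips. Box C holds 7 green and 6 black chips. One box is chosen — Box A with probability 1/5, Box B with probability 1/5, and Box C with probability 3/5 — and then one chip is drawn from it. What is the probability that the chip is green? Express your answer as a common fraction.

From Box A: P(green) = 4/11.
From Box B: P(green) = 2/11.
From Box C: P(green) = 7/13.
Total probability = (1/5)(4/11) + (1/5)(2/11) + (3/5)(7/13) = 309/715.

309/715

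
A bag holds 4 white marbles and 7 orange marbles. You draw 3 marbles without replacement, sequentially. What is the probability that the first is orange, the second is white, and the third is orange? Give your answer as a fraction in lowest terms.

Multiply the probability of each draw given the previous ones:
P = 7/11 × 4/10 × 6/9 = 168/990 = 28/165.

28/165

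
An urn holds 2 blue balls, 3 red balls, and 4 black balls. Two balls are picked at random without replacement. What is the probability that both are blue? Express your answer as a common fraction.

1/36

P(all blue) = 2/9 × 1/8 = 2/72 = 1/36.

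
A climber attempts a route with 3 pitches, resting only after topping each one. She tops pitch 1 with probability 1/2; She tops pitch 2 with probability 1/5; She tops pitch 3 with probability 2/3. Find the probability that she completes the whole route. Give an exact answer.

Multiplying along the chain,
P = 1/2 × 1/5 × 2/3 = 2/30 = 1/15.

1/15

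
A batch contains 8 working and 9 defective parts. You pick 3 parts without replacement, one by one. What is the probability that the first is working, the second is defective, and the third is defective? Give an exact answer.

12/85

Multiply the probability of each draw given the previous ones:
P = 8/17 × 9/16 × 8/15 = 576/4080 = 12/85.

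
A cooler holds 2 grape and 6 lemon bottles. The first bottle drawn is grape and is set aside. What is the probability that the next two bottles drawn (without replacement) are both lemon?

With the first bottle removed, 6 lemon remain out of 7.
P = 6/7 × 5/6 = 30/42 = 5/7.

5/7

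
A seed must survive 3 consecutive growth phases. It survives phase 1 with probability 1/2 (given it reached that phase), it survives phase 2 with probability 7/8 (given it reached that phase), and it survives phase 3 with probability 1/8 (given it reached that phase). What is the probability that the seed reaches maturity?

Multiplying along the chain,
P = 1/2 × 7/8 × 1/8 = 7/128.

7/128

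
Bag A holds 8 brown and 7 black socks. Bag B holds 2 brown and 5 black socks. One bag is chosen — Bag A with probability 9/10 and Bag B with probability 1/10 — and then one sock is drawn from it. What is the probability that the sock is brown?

89/175

From Bag A: P(brown) = 8/15.
From Bag B: P(brown) = 2/7.
Total probability = (9/10)(8/15) + (1/10)(2/7) = 89/175.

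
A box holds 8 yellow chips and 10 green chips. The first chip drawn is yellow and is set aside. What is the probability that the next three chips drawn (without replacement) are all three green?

3/17

After the first draw, 10 of the remaining 17 chips are green.
P = 10/17 × 9/16 × 8/15 = 720/4080 = 3/17.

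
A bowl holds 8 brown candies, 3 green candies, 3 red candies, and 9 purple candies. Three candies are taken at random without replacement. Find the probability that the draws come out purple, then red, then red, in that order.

Chain rule:
P = 9/23 × 3/22 × 2/21 = 54/10626 = 9/1771.

9/1771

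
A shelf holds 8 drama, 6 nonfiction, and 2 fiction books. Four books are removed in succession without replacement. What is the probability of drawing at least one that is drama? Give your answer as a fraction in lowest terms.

25/26

P(no drama) = 8/16 × 7/15 × 6/14 × 5/13 = 1680/43680 = 1/26.
P(at least one) = 1 − 1/26 = 25/26.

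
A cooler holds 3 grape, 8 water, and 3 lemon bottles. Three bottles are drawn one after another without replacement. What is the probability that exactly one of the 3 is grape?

One ordering (grape drawn first) has probability 3/14 × 11/13 × 10/12 = 330/2184 = 55/364.
There are C(3,1) = 3 such orderings, each equally likely, so P = 3 × 55/364 = 165/364.

165/364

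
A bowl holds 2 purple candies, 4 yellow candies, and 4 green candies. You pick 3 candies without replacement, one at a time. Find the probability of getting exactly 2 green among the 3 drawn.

3/10

One ordering (green drawn first) has probability 4/10 × 3/9 × 6/8 = 72/720 = 1/10.
There are C(3,2) = 3 such orderings, each equally likely, so P = 3 × 1/10 = 3/10.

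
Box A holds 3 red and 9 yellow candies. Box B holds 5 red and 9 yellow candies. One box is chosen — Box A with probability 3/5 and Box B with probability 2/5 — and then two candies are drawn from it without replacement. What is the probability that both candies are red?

From Box A: P(both red) = (3/12)(2/11) = 1/22.
From Box B: P(both red) = (5/14)(4/13) = 10/91.
Total probability = (3/5)(1/22) + (2/5)(10/91) = 713/10010.

713/10010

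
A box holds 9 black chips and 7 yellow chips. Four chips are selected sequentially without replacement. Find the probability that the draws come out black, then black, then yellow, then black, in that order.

21/260

Each draw changes the counts, so multiply the conditional probabilities along the sequence:
P = 9/16 × 8/15 × 7/14 × 7/13 = 3528/43680 = 21/260.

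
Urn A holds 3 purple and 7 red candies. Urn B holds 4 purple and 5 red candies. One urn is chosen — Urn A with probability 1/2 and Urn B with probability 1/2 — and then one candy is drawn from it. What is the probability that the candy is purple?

From Urn A: P(purple) = 3/10.
From Urn B: P(purple) = 4/9.
Total probability = (1/2)(3/10) + (1/2)(4/9) = 67/180.

67/180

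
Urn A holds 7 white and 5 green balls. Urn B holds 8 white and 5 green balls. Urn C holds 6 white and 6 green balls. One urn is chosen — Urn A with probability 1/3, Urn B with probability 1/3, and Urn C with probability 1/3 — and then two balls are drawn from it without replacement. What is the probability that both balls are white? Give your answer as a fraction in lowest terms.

From Urn A: P(both white) = (7/12)(6/11) = 7/22.
From Urn B: P(both white) = (8/13)(7/12) = 14/39.
From Urn C: P(both white) = (6/12)(5/11) = 5/22.
Total probability = (1/3)(7/22) + (1/3)(14/39) + (1/3)(5/22) = 388/1287.

388/1287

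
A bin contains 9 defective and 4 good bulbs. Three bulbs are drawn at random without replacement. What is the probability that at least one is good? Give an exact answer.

P(no good) = 9/13 × 8/12 × 7/11 = 504/1716 = 42/143.
P(at least one) = 1 − 42/143 = 101/143.

101/143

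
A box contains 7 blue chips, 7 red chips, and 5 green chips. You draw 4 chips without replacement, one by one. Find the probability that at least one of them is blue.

P(no blue) = 12/19 × 11/18 × 10/17 × 9/16 = 11880/93024 = 165/1292.
P(at least one) = 1 − 165/1292 = 1127/1292.

1127/1292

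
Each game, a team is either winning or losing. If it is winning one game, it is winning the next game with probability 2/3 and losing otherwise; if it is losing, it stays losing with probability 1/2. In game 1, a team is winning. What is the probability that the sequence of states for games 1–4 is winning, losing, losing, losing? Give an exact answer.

Game 1 is given. For each transition, use the conditional probability from the current state:
P(losing | winning) = 1/3; P(losing | losing) = 1/2; P(losing | losing) = 1/2.
P = 1/3 × 1/2 × 1/2 = 1/12.

1/12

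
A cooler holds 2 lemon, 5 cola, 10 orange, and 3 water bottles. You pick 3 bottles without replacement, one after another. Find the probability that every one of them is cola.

1/114

P = 5/20 × 4/19 × 3/18 = 60/6840 = 1/114.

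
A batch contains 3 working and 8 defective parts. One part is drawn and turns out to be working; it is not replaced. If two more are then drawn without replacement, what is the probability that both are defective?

With the first part removed, 8 defective remain out of 10.
P = 8/10 × 7/9 = 56/90 = 28/45.

28/45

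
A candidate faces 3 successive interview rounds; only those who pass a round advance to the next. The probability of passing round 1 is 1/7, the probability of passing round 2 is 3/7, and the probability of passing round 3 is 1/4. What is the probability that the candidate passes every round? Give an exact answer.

The events are sequential, so multiply the conditional probabilities:
P = 1/7 × 3/7 × 1/4 = 3/196.

3/196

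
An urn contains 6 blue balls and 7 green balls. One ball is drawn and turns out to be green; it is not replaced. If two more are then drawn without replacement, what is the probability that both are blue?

With the first ball removed, 6 blue remain out of 12.
P = 6/12 × 5/11 = 30/132 = 5/22.

5/22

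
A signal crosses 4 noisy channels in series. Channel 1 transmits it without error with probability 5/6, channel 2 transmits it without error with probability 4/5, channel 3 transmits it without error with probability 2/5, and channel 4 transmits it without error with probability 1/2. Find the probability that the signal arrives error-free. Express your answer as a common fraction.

2/15

Multiplying along the chain,
P = 5/6 × 4/5 × 2/5 × 1/2 = 40/300 = 2/15.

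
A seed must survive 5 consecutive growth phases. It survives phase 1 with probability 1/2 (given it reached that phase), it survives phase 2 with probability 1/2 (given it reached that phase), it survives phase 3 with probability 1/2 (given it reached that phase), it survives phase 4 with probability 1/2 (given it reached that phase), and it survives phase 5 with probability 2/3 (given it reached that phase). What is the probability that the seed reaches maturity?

1/24

Each stage is reached only if all earlier stages succeed, so
P = 1/2 × 1/2 × 1/2 × 1/2 × 2/3 = 2/48 = 1/24.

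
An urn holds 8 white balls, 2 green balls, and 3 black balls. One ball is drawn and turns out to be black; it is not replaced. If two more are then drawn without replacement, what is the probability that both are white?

14/33

With the first ball removed, 8 white remain out of 12.
P = 8/12 × 7/11 = 56/132 = 14/33.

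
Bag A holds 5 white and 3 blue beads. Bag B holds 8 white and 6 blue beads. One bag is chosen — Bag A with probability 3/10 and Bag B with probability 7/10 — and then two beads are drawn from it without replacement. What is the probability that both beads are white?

587/1820

From Bag A: P(both white) = (5/8)(4/7) = 5/14.
From Bag B: P(both white) = (8/14)(7/13) = 4/13.
Total probability = (3/10)(5/14) + (7/10)(4/13) = 587/1820.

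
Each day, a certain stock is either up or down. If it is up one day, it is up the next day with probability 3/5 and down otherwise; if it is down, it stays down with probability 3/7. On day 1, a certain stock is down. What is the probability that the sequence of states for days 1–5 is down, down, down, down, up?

Day 1 is given. For each transition, use the conditional probability from the current state:
P(down | down) = 3/7; P(down | down) = 3/7; P(down | down) = 3/7; P(up | down) = 4/7.
P = 3/7 × 3/7 × 3/7 × 4/7 = 108/2401.

108/2401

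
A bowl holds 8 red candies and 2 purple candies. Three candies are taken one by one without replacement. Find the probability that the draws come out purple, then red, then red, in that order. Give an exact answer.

Each draw changes the counts, so multiply the conditional probabilities along the sequence:
P = 2/10 × 8/9 × 7/8 = 112/720 = 7/45.

7/45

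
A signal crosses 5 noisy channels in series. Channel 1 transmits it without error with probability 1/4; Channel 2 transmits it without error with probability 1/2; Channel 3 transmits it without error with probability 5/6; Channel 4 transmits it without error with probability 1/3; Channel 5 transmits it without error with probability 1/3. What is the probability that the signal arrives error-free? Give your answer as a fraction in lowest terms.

Each stage is reached only if all earlier stages succeed, so
P = 1/4 × 1/2 × 5/6 × 1/3 × 1/3 = 5/432.

5/432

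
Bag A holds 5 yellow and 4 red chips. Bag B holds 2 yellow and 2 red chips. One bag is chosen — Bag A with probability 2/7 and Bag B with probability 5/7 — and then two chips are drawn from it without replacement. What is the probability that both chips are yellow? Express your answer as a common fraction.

25/126

From Bag A: P(both yellow) = (5/9)(4/8) = 5/18.
From Bag B: P(both yellow) = (2/4)(1/3) = 1/6.
Total probability = (2/7)(5/18) + (5/7)(1/6) = 25/126.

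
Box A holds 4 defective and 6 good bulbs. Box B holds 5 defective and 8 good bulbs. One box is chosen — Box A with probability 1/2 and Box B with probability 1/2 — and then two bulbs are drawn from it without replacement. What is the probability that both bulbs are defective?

From Box A: P(both defective) = (4/10)(3/9) = 2/15.
From Box B: P(both defective) = (5/13)(4/12) = 5/39.
Total probability = (1/2)(2/15) + (1/2)(5/39) = 17/130.

17/130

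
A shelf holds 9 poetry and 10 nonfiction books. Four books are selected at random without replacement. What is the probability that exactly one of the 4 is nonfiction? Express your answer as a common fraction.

70/323

One ordering (nonfiction drawn first) has probability 10/19 × 9/18 × 8/17 × 7/16 = 5040/93024 = 35/646.
There are C(4,1) = 4 such orderings, each equally likely, so P = 4 × 35/646 = 70/323.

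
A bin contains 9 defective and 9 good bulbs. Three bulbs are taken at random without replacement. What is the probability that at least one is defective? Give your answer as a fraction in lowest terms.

P(no defective) = 9/18 × 8/17 × 7/16 = 504/4896 = 7/68.
P(at least one) = 1 − 7/68 = 61/68.

61/68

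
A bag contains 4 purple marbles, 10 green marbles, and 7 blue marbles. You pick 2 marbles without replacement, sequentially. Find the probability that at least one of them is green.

P(no green) = 11/21 × 10/20 = 110/420 = 11/42.
P(at least one) = 1 − 11/42 = 31/42.

31/42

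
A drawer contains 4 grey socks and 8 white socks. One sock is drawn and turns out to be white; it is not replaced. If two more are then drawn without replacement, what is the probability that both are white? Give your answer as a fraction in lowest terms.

After the first draw, 7 of the remaining 11 socks are white.
P = 7/11 × 6/10 = 42/110 = 21/55.

21/55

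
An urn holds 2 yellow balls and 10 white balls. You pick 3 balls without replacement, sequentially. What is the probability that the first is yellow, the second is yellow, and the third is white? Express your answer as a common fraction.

1/66

Chain rule:
P = 2/12 × 1/11 × 10/10 = 20/1320 = 1/66.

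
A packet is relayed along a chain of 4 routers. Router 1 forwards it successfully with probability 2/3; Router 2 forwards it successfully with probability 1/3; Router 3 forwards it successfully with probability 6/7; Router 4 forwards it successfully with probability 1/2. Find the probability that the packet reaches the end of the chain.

Multiplying along the chain,
P = 2/3 × 1/3 × 6/7 × 1/2 = 12/126 = 2/21.

2/21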